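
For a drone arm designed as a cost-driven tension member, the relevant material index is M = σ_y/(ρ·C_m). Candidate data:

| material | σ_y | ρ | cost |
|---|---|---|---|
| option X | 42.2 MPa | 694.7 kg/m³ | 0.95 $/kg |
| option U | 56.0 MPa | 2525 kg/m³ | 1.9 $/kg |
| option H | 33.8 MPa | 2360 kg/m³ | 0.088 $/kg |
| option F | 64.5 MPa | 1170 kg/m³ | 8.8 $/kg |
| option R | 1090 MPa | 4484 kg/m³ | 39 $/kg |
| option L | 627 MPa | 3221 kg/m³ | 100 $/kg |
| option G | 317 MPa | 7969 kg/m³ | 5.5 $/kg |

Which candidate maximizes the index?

Per-candidate index values:
  option H: M = 163 kN·m per $
  option X: M = 63.9 kN·m per $
  option U: M = 11.7 kN·m per $
  option G: M = 7.23 kN·m per $
  option F: M = 6.26 kN·m per $
  option R: M = 6.23 kN·m per $
  option L: M = 1.95 kN·m per $
Option H has the largest M.

option H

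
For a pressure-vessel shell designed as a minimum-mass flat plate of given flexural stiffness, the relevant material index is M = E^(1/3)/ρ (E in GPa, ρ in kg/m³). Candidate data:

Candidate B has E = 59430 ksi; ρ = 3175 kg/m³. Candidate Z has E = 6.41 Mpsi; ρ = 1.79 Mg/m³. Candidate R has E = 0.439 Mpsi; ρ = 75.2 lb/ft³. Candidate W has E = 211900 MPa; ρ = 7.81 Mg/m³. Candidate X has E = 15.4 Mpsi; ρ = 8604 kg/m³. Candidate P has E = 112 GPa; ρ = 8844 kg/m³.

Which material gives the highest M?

candidate B

In SI units:
  candidate B: E = 409.8 GPa, ρ = 3175 kg/m³
  candidate Z: E = 44.20 GPa, ρ = 1790 kg/m³
  candidate R: E = 3.027 GPa, ρ = 1205 kg/m³
  candidate W: E = 211.9 GPa, ρ = 7810 kg/m³
  candidate X: E = 106.2 GPa, ρ = 8604 kg/m³
  candidate P: E = 112.0 GPa, ρ = 8844 kg/m³
  candidate B: M = 2.34×10⁻³
  candidate Z: M = 1.98×10⁻³
  candidate R: M = 1.20×10⁻³
  candidate W: M = 0.763×10⁻³
  candidate X: M = 0.550×10⁻³
  candidate P: M = 0.545×10⁻³
Candidate B has the largest M.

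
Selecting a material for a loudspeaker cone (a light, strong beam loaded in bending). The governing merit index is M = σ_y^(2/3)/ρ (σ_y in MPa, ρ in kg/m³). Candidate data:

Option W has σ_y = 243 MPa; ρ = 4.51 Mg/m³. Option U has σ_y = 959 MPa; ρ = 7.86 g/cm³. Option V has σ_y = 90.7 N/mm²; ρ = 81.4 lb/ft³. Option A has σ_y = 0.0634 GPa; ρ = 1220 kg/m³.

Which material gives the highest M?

Normalizing units and computing the index:
  option W: σ_y = 243.0 MPa, ρ = 4510 kg/m³
  option U: σ_y = 959.0 MPa, ρ = 7860 kg/m³
  option V: σ_y = 90.70 MPa, ρ = 1304 kg/m³
  option A: σ_y = 63.40 MPa, ρ = 1220 kg/m³
  option V: M = 15.5×10⁻³
  option A: M = 13.0×10⁻³
  option U: M = 12.4×10⁻³
  option W: M = 8.63×10⁻³
Option V has the largest M.

option V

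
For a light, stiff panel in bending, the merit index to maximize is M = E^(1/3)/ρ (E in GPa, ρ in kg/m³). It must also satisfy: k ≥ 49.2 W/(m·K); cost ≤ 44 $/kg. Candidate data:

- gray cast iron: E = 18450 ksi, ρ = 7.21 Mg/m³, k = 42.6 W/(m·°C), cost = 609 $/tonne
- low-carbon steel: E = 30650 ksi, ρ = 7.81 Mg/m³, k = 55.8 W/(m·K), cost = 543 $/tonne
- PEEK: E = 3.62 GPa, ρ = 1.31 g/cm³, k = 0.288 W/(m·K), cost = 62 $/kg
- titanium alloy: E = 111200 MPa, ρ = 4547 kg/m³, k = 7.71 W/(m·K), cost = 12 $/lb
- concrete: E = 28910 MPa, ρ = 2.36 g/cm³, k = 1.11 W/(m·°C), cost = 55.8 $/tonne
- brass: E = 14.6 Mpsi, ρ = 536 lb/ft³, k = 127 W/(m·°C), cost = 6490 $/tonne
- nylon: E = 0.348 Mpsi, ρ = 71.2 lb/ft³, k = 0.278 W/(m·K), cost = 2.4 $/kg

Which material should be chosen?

Screen on constraints: k ≥ 49.2 W/(m·K); cost ≤ 44 $/kg. Survivors: low-carbon steel, brass.
After converting to SI:
  low-carbon steel: E = 211.3 GPa, ρ = 7810 kg/m³
  brass: E = 100.7 GPa, ρ = 8586 kg/m³
  low-carbon steel: M = 0.763×10⁻³
  brass: M = 0.542×10⁻³
Low-carbon steel ranks first.

low-carbon steel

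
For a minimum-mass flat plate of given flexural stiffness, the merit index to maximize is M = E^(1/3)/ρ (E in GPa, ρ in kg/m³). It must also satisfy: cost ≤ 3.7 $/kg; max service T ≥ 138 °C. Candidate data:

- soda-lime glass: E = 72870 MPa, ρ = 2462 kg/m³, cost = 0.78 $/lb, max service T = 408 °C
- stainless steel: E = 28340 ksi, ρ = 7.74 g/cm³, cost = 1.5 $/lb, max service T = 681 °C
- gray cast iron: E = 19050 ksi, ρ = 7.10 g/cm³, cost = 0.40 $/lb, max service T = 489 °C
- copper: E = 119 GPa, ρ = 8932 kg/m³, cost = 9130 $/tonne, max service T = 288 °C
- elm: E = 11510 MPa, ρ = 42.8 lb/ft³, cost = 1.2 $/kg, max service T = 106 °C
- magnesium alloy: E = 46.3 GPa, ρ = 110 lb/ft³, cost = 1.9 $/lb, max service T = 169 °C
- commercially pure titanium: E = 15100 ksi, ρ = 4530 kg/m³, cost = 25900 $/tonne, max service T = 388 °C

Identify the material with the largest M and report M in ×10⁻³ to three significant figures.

Screen on constraints: cost ≤ 3.7 $/kg; max service T ≥ 138 °C. Survivors: soda-lime glass, stainless steel, gray cast iron.
Normalizing units and computing the index:
  soda-lime glass: E = 72.87 GPa, ρ = 2462 kg/m³
  stainless steel: E = 195.4 GPa, ρ = 7740 kg/m³
  gray cast iron: E = 131.3 GPa, ρ = 7100 kg/m³
  soda-lime glass: M = 1.70×10⁻³
  stainless steel: M = 0.750×10⁻³
  gray cast iron: M = 0.716×10⁻³
Soda-lime glass has the largest M.

soda-lime glass, M = 1.70×10⁻³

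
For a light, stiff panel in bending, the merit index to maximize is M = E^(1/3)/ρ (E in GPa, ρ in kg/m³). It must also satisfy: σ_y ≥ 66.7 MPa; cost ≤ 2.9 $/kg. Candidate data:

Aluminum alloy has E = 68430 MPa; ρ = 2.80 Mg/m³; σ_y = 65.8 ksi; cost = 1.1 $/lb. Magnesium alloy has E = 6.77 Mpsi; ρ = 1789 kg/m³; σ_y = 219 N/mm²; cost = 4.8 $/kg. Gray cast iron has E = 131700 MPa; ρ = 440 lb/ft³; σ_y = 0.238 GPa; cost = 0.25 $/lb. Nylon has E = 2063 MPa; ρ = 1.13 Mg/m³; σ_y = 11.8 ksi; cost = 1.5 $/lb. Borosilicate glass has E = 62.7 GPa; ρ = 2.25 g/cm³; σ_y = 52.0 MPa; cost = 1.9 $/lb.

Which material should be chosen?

aluminum alloy

Screen on constraints: σ_y ≥ 66.7 MPa; cost ≤ 2.9 $/kg. Survivors: aluminum alloy, gray cast iron.
After converting to SI:
  aluminum alloy: E = 68.43 GPa, ρ = 2800 kg/m³
  gray cast iron: E = 131.7 GPa, ρ = 7048 kg/m³
  aluminum alloy: M = 1.46×10⁻³
  gray cast iron: M = 0.722×10⁻³
Aluminum alloy has the largest M.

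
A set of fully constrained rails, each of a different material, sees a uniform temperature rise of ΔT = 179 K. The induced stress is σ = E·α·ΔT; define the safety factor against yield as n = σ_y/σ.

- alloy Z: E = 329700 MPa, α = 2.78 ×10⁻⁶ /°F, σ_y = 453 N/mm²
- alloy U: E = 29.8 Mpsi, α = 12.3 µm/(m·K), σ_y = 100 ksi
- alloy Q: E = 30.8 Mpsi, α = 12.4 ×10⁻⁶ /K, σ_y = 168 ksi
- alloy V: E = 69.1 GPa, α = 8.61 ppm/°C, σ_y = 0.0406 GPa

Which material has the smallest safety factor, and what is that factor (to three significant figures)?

In consistent units (E in GPa, α in ×10⁻⁶/K, σ_y in MPa):
  alloy Z: E = 329.7, α = 5.00, σ_y = 453.0 → σ = 295 MPa, n = 1.53
  alloy U: E = 205.5, α = 12.3, σ_y = 689.5 → σ = 452 MPa, n = 1.52
  alloy Q: E = 212.4, α = 12.4, σ_y = 1158 → σ = 471 MPa, n = 2.46
  alloy V: E = 69.10, α = 8.61, σ_y = 40.60 → σ = 106 MPa, n = 0.381
Smallest n: alloy V with n = 0.381.

alloy V, n = 0.381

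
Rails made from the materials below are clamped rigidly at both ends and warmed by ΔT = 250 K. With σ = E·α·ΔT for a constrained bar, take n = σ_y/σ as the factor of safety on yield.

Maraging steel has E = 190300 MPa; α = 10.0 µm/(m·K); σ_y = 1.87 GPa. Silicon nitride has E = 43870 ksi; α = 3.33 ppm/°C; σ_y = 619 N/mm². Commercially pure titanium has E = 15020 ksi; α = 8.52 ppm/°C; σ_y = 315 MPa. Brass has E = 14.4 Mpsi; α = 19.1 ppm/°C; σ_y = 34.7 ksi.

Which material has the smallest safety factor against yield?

brass

With everything in SI (GPa, ×10⁻⁶/K, MPa):
  maraging steel: E = 190.3, α = 10.0, σ_y = 1870 → σ = 476 MPa, n = 3.93
  silicon nitride: E = 302.5, α = 3.33, σ_y = 619.0 → σ = 252 MPa, n = 2.46
  commercially pure titanium: E = 103.6, α = 8.52, σ_y = 315.0 → σ = 221 MPa, n = 1.43
  brass: E = 99.28, α = 19.1, σ_y = 239.2 → σ = 474 MPa, n = 0.505
The minimum is brass at n = 0.505.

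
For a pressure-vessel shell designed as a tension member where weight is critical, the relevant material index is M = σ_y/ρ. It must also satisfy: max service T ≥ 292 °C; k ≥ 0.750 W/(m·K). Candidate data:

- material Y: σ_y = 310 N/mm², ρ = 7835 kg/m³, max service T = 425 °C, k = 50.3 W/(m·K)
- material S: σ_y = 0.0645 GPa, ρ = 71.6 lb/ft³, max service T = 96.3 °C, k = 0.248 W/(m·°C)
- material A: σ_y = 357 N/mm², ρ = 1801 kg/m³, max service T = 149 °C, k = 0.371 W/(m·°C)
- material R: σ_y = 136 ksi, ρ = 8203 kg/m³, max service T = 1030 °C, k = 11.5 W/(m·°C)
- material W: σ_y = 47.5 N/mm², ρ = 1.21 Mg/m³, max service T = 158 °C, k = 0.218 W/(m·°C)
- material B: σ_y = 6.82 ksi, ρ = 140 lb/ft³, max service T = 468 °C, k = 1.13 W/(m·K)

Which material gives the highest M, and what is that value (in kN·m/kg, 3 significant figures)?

material R, M = 114 kN·m/kg

Screen on constraints: max service T ≥ 292 °C; k ≥ 0.750 W/(m·K). Survivors: material Y, material R, material B.
Normalizing units and computing the index:
  material Y: σ_y = 310.0 MPa, ρ = 7835 kg/m³
  material R: σ_y = 937.7 MPa, ρ = 8203 kg/m³
  material B: σ_y = 47.02 MPa, ρ = 2243 kg/m³
  material R: M = 114 kN·m/kg
  material Y: M = 39.6 kN·m/kg
  material B: M = 21.0 kN·m/kg
The maximum is for material R.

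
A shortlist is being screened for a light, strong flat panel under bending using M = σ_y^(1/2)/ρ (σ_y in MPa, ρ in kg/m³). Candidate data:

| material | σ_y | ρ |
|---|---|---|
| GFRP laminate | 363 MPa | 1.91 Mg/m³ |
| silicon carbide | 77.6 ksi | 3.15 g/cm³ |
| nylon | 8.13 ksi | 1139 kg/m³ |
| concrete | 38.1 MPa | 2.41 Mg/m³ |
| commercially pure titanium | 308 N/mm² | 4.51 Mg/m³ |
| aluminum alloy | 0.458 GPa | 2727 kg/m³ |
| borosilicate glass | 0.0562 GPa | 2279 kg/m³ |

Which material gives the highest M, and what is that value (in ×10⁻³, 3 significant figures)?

GFRP laminate, M = 9.98×10⁻³

Putting every candidate on a common basis:
  GFRP laminate: σ_y = 363.0 MPa, ρ = 1910 kg/m³
  silicon carbide: σ_y = 535.0 MPa, ρ = 3150 kg/m³
  nylon: σ_y = 56.05 MPa, ρ = 1139 kg/m³
  concrete: σ_y = 38.10 MPa, ρ = 2410 kg/m³
  commercially pure titanium: σ_y = 308.0 MPa, ρ = 4510 kg/m³
  aluminum alloy: σ_y = 458.0 MPa, ρ = 2727 kg/m³
  borosilicate glass: σ_y = 56.20 MPa, ρ = 2279 kg/m³
  GFRP laminate: M = 9.98×10⁻³
  aluminum alloy: M = 7.85×10⁻³
  silicon carbide: M = 7.34×10⁻³
  nylon: M = 6.57×10⁻³
  commercially pure titanium: M = 3.89×10⁻³
  borosilicate glass: M = 3.29×10⁻³
  concrete: M = 2.56×10⁻³
Highest index: GFRP laminate.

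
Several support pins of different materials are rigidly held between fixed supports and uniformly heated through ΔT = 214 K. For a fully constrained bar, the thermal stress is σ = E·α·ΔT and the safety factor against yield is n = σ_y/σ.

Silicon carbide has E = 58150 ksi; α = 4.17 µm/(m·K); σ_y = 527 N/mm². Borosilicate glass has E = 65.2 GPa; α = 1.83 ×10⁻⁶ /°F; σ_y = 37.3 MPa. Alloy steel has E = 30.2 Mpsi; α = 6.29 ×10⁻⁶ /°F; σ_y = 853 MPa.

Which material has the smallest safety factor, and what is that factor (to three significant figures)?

borosilicate glass, n = 0.812

With everything in SI (GPa, ×10⁻⁶/K, MPa):
  silicon carbide: E = 400.9, α = 4.17, σ_y = 527.0 → σ = 358 MPa, n = 1.47
  borosilicate glass: E = 65.20, α = 3.29, σ_y = 37.30 → σ = 46.0 MPa, n = 0.812
  alloy steel: E = 208.2, α = 11.3, σ_y = 853.0 → σ = 505 MPa, n = 1.69
Borosilicate glass has the lowest safety factor, n = 0.812.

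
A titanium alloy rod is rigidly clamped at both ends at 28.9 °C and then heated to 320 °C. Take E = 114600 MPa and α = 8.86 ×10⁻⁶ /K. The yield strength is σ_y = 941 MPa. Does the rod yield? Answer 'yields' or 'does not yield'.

E = 114600 MPa = 114.6 GPa.
ΔT = 291.1 K. Constrained thermal stress σ = E·α·ΔT = 114.6×10³ MPa × 8.86×10⁻⁶ × 291.1 = 296 MPa (compressive).
Compare to σ_y = 941 MPa: σ < σ_y, so it does not yield.

does not yield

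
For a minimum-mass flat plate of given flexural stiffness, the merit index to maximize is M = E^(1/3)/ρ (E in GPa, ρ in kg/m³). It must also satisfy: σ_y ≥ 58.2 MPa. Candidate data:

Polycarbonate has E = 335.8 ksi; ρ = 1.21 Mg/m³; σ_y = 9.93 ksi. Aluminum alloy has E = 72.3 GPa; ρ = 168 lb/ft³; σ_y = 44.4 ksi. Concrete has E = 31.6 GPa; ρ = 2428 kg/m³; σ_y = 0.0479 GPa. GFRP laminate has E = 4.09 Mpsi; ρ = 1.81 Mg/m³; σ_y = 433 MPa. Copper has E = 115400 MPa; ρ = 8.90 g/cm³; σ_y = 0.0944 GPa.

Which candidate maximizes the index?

Screen on constraints: σ_y ≥ 58.2 MPa. Survivors: polycarbonate, aluminum alloy, GFRP laminate, copper.
Convert each candidate to consistent units, then evaluate M:
  polycarbonate: E = 2.315 GPa, ρ = 1210 kg/m³
  aluminum alloy: E = 72.30 GPa, ρ = 2691 kg/m³
  GFRP laminate: E = 28.20 GPa, ρ = 1810 kg/m³
  copper: E = 115.4 GPa, ρ = 8900 kg/m³
  GFRP laminate: M = 1.68×10⁻³
  aluminum alloy: M = 1.55×10⁻³
  polycarbonate: M = 1.09×10⁻³
  copper: M = 0.547×10⁻³
The maximum is for GFRP laminate.

GFRP laminate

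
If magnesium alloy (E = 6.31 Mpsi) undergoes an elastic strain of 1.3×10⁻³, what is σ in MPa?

E = 6.31 Mpsi = 43.51 GPa.
σ = E·ε = 43510 MPa × 1.3×10⁻³ = 56.6 MPa.

56.6 MPa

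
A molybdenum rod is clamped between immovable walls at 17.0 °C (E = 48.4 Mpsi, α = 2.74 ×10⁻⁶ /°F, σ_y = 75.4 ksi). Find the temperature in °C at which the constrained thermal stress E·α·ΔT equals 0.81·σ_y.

273 °C

E = 48.4 Mpsi = 333.7 GPa.
α = 2.74×10⁻⁶/°F × 9/5 = 4.93×10⁻⁶/K.
σ_y = 75.4 ksi = 519.9 MPa.
E·α·ΔT = 421.1 MPa ⇒ ΔT = 421.1 / (333.7×10³ × 4.93×10⁻⁶) = 255.9 K.
T = 17.0 + 255.9 = 272.9 °C.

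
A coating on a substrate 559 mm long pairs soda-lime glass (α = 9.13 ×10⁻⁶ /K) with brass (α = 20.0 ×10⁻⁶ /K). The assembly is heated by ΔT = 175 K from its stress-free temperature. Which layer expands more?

brass

α(soda-lime glass) = 9.13×10⁻⁶/K vs α(brass) = 20.0×10⁻⁶/K.
Higher α expands more for the same ΔT: brass.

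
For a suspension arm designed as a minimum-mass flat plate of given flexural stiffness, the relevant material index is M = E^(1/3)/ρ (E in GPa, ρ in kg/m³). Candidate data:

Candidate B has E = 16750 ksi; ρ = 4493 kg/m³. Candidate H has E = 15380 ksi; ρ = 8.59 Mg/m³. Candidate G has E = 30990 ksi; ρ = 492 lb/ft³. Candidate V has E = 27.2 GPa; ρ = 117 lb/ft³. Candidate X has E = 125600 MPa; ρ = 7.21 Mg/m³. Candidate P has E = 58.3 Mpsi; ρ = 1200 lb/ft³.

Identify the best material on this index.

After converting to SI:
  candidate B: E = 115.5 GPa, ρ = 4493 kg/m³
  candidate H: E = 106.0 GPa, ρ = 8590 kg/m³
  candidate G: E = 213.7 GPa, ρ = 7881 kg/m³
  candidate V: E = 27.20 GPa, ρ = 1874 kg/m³
  candidate X: E = 125.6 GPa, ρ = 7210 kg/m³
  candidate P: E = 402.0 GPa, ρ = 19220 kg/m³
  candidate V: M = 1.60×10⁻³
  candidate B: M = 1.08×10⁻³
  candidate G: M = 0.759×10⁻³
  candidate X: M = 0.695×10⁻³
  candidate H: M = 0.551×10⁻³
  candidate P: M = 0.384×10⁻³
Candidate V has the largest M.

candidate V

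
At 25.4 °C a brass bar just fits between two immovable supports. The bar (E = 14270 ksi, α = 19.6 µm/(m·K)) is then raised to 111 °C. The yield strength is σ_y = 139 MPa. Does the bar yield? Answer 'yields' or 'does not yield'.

yields

E = 14270 ksi = 98.39 GPa.
ΔT = 85.60 K. Constrained thermal stress σ = E·α·ΔT = 98.39×10³ MPa × 19.6×10⁻⁶ × 85.60 = 165 MPa (compressive).
Compare to σ_y = 139 MPa: σ ≥ σ_y, so it yields.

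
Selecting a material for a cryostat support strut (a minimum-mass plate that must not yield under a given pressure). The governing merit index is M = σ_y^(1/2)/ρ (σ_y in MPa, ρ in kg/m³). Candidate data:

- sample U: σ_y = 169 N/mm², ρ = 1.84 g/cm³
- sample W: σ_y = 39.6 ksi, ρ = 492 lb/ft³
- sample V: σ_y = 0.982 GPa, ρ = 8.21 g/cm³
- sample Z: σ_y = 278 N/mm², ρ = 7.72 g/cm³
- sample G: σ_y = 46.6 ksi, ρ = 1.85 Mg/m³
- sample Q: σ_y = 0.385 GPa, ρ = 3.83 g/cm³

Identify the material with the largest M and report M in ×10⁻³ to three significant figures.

sample G, M = 9.69×10⁻³

Convert each candidate to consistent units, then evaluate M:
  sample U: σ_y = 169.0 MPa, ρ = 1840 kg/m³
  sample W: σ_y = 273.0 MPa, ρ = 7881 kg/m³
  sample V: σ_y = 982.0 MPa, ρ = 8210 kg/m³
  sample Z: σ_y = 278.0 MPa, ρ = 7720 kg/m³
  sample G: σ_y = 321.3 MPa, ρ = 1850 kg/m³
  sample Q: σ_y = 385.0 MPa, ρ = 3830 kg/m³
  sample G: M = 9.69×10⁻³
  sample U: M = 7.07×10⁻³
  sample Q: M = 5.12×10⁻³
  sample V: M = 3.82×10⁻³
  sample Z: M = 2.16×10⁻³
  sample W: M = 2.10×10⁻³
Sample G ranks first.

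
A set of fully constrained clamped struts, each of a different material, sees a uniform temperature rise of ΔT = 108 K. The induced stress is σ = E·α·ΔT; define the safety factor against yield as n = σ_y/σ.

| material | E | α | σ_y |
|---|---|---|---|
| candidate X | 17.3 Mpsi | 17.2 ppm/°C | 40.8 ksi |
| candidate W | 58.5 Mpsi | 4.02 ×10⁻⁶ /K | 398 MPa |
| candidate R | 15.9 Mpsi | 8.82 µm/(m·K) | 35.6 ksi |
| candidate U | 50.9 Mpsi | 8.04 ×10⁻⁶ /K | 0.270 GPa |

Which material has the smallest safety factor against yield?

Per material, after unit conversion:
  candidate X: E = 119.3, α = 17.2, σ_y = 281.3 → σ = 222 MPa, n = 1.27
  candidate W: E = 403.3, α = 4.02, σ_y = 398.0 → σ = 175 MPa, n = 2.27
  candidate R: E = 109.6, α = 8.82, σ_y = 245.5 → σ = 104 MPa, n = 2.35
  candidate U: E = 350.9, α = 8.04, σ_y = 270.0 → σ = 305 MPa, n = 0.886
The minimum is candidate U at n = 0.886.

candidate U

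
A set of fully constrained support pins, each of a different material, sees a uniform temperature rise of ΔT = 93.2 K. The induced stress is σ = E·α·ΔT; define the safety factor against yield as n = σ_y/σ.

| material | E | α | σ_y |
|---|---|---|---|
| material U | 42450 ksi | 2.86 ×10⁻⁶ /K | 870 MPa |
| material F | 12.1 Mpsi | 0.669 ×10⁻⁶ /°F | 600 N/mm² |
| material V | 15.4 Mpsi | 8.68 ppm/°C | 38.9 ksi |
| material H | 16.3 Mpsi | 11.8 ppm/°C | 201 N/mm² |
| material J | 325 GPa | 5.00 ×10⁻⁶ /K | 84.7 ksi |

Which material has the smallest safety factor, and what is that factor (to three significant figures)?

material H, n = 1.63

Converting E to GPa, α to ×10⁻⁶/K, σ_y to MPa, then σ and n for each:
  material U: E = 292.7, α = 2.86, σ_y = 870.0 → σ = 78.0 MPa, n = 11.2
  material F: E = 83.43, α = 1.20, σ_y = 600.0 → σ = 9.36 MPa, n = 64.1
  material V: E = 106.2, α = 8.68, σ_y = 268.2 → σ = 85.9 MPa, n = 3.12
  material H: E = 112.4, α = 11.8, σ_y = 201.0 → σ = 124 MPa, n = 1.63
  material J: E = 325.0, α = 5.00, σ_y = 584.0 → σ = 151 MPa, n = 3.86
Smallest n: material H with n = 1.63.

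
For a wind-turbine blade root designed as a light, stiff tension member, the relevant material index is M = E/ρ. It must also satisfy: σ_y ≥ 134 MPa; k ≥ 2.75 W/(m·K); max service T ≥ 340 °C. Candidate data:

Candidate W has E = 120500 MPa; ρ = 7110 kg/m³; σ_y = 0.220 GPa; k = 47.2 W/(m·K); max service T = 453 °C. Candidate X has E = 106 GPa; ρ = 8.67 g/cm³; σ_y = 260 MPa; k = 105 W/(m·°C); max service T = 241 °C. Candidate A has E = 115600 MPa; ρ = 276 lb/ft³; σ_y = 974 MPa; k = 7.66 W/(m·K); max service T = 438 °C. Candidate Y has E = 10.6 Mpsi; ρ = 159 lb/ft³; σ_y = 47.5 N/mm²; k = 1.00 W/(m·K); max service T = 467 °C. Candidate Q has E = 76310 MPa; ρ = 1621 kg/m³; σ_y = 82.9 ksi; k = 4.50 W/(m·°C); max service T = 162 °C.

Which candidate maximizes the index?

candidate A

Screen on constraints: σ_y ≥ 134 MPa; k ≥ 2.75 W/(m·K); max service T ≥ 340 °C. Survivors: candidate W, candidate A.
Convert each candidate to consistent units, then evaluate M:
  candidate W: E = 120.5 GPa, ρ = 7110 kg/m³
  candidate A: E = 115.6 GPa, ρ = 4421 kg/m³
  candidate A: M = 26.1 MN·m/kg
  candidate W: M = 16.9 MN·m/kg
Highest index: candidate A.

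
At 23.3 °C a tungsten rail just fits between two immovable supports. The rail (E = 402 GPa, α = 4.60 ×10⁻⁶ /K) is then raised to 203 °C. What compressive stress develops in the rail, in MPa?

332 MPa

ΔT = 179.7 K. Constrained thermal stress σ = E·α·ΔT = 402.0×10³ MPa × 4.60×10⁻⁶ × 179.7 = 332 MPa (compressive).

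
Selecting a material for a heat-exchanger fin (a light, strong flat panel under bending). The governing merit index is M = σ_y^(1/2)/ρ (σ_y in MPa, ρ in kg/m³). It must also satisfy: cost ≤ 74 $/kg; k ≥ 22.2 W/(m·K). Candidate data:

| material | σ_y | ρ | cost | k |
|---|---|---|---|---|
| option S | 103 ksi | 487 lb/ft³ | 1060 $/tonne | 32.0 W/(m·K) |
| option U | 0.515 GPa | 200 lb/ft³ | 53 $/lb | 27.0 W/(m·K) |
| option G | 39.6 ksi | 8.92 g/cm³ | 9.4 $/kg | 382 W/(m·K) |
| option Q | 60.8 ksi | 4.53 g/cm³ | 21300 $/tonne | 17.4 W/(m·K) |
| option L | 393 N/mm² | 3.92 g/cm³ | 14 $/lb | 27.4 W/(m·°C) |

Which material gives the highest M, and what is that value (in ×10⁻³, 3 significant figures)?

option L, M = 5.06×10⁻³

Screen on constraints: cost ≤ 74 $/kg; k ≥ 22.2 W/(m·K). Survivors: option S, option G, option L.
Convert each candidate to consistent units, then evaluate M:
  option S: σ_y = 710.2 MPa, ρ = 7801 kg/m³
  option G: σ_y = 273.0 MPa, ρ = 8920 kg/m³
  option L: σ_y = 393.0 MPa, ρ = 3920 kg/m³
  option L: M = 5.06×10⁻³
  option S: M = 3.42×10⁻³
  option G: M = 1.85×10⁻³
Highest index: option L.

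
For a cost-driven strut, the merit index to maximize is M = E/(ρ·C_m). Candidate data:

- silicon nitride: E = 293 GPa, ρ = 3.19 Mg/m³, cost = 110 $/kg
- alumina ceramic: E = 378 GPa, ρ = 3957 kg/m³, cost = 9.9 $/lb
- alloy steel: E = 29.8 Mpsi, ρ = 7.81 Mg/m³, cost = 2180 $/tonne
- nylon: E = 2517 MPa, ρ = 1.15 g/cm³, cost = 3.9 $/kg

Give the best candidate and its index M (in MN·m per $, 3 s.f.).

Normalizing units and computing the index:
  silicon nitride: E = 293.0 GPa, ρ = 3190 kg/m³, cost = 110.0 $/kg
  alumina ceramic: E = 378.0 GPa, ρ = 3957 kg/m³, cost = 21.83 $/kg
  alloy steel: E = 205.5 GPa, ρ = 7810 kg/m³, cost = 2.180 $/kg
  nylon: E = 2.517 GPa, ρ = 1150 kg/m³, cost = 3.900 $/kg
  alloy steel: M = 12.1 MN·m per $
  alumina ceramic: M = 4.38 MN·m per $
  silicon nitride: M = 0.835 MN·m per $
  nylon: M = 0.561 MN·m per $
The maximum is for alloy steel.

alloy steel, M = 12.1 MN·m per $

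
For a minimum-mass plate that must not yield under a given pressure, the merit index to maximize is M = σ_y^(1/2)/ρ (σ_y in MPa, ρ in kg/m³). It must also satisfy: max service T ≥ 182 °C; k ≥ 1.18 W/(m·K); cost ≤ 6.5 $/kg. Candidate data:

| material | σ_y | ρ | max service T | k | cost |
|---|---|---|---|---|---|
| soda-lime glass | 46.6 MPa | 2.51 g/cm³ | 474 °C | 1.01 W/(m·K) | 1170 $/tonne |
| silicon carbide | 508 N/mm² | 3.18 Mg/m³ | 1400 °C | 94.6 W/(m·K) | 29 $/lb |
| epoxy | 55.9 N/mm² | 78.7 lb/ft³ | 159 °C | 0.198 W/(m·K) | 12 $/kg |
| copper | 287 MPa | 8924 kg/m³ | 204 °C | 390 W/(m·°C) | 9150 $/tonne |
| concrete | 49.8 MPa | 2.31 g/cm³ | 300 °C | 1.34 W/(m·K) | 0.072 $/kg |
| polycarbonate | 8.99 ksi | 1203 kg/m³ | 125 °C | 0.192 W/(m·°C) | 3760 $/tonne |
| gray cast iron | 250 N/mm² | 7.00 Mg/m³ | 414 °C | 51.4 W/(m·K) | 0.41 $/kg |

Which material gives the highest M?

concrete

Screen on constraints: max service T ≥ 182 °C; k ≥ 1.18 W/(m·K); cost ≤ 6.5 $/kg. Survivors: concrete, gray cast iron.
In SI units:
  concrete: σ_y = 49.80 MPa, ρ = 2310 kg/m³
  gray cast iron: σ_y = 250.0 MPa, ρ = 7000 kg/m³
  concrete: M = 3.05×10⁻³
  gray cast iron: M = 2.26×10⁻³
Concrete has the largest M.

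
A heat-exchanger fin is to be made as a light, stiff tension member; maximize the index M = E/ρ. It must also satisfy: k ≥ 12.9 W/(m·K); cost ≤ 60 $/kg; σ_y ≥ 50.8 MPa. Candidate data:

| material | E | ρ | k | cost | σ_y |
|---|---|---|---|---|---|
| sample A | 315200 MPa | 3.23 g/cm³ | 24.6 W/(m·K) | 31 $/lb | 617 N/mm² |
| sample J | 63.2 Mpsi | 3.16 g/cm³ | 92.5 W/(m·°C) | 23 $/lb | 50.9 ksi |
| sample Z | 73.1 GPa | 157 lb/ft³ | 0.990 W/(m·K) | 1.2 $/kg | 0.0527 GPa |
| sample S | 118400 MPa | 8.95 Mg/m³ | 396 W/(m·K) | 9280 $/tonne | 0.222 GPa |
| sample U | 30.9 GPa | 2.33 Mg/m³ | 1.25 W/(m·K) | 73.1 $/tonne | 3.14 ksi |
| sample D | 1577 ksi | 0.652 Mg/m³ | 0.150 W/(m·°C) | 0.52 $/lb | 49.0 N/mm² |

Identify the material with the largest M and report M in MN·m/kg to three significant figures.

Screen on constraints: k ≥ 12.9 W/(m·K); cost ≤ 60 $/kg; σ_y ≥ 50.8 MPa. Survivors: sample J, sample S.
Convert each candidate to consistent units, then evaluate M:
  sample J: E = 435.7 GPa, ρ = 3160 kg/m³
  sample S: E = 118.4 GPa, ρ = 8950 kg/m³
  sample J: M = 138 MN·m/kg
  sample S: M = 13.2 MN·m/kg
Sample J ranks first.

sample J, M = 138 MN·m/kg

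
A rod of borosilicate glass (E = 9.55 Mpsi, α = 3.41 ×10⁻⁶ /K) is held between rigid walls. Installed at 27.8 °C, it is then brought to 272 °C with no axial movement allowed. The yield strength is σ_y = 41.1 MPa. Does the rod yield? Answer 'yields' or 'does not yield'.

E = 9.55 Mpsi = 65.84 GPa.
ΔT = 244.2 K. Constrained thermal stress σ = E·α·ΔT = 65.84×10³ MPa × 3.41×10⁻⁶ × 244.2 = 54.8 MPa (compressive).
Compare to σ_y = 41.1 MPa: σ ≥ σ_y, so it yields.

yields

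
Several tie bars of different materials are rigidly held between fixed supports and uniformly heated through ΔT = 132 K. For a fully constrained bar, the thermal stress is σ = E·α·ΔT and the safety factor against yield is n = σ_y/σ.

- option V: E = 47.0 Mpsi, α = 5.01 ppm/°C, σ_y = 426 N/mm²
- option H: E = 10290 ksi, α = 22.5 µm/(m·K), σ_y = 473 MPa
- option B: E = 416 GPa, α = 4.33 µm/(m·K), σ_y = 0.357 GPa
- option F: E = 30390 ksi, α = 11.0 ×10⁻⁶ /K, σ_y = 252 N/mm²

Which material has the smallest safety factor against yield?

option F

Converting E to GPa, α to ×10⁻⁶/K, σ_y to MPa, then σ and n for each:
  option V: E = 324.1, α = 5.01, σ_y = 426.0 → σ = 214 MPa, n = 1.99
  option H: E = 70.95, α = 22.5, σ_y = 473.0 → σ = 211 MPa, n = 2.24
  option B: E = 416.0, α = 4.33, σ_y = 357.0 → σ = 238 MPa, n = 1.50
  option F: E = 209.5, α = 11.0, σ_y = 252.0 → σ = 304 MPa, n = 0.828
Smallest n: option F with n = 0.828.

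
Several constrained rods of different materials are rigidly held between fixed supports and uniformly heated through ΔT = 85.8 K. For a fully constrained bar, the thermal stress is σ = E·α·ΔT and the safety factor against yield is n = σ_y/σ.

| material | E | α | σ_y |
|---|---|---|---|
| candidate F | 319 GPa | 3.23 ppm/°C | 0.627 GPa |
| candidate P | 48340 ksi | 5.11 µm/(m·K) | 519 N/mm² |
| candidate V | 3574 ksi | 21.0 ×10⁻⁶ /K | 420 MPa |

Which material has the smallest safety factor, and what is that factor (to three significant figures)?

candidate P, n = 3.55

Per material, after unit conversion:
  candidate F: E = 319.0, α = 3.23, σ_y = 627.0 → σ = 88.4 MPa, n = 7.09
  candidate P: E = 333.3, α = 5.11, σ_y = 519.0 → σ = 146 MPa, n = 3.55
  candidate V: E = 24.64, α = 21.0, σ_y = 420.0 → σ = 44.4 MPa, n = 9.46
The minimum is candidate P at n = 3.55.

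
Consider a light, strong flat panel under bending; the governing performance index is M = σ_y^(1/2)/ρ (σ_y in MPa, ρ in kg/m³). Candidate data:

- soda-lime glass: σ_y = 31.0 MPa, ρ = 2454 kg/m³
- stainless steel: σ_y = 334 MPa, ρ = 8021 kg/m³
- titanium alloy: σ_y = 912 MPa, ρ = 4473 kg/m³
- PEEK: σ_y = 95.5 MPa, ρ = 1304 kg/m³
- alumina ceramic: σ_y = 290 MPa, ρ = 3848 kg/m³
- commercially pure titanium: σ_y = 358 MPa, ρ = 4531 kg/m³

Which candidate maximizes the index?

Per-candidate index values:
  PEEK: M = 7.49×10⁻³
  titanium alloy: M = 6.75×10⁻³
  alumina ceramic: M = 4.43×10⁻³
  commercially pure titanium: M = 4.18×10⁻³
  stainless steel: M = 2.28×10⁻³
  soda-lime glass: M = 2.27×10⁻³
PEEK ranks first.

PEEK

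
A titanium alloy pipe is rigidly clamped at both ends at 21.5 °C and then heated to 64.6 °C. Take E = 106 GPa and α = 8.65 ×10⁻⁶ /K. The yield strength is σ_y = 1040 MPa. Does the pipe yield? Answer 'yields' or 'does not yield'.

does not yield

ΔT = 43.10 K. Constrained thermal stress σ = E·α·ΔT = 106.0×10³ MPa × 8.65×10⁻⁶ × 43.10 = 39.5 MPa (compressive).
Compare to σ_y = 1040 MPa: σ < σ_y, so it does not yield.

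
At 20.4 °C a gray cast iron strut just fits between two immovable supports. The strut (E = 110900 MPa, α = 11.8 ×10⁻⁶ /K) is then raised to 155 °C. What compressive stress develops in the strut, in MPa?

176 MPa

E = 110900 MPa = 110.9 GPa.
ΔT = 134.6 K. Constrained thermal stress σ = E·α·ΔT = 110.9×10³ MPa × 11.8×10⁻⁶ × 134.6 = 176 MPa (compressive).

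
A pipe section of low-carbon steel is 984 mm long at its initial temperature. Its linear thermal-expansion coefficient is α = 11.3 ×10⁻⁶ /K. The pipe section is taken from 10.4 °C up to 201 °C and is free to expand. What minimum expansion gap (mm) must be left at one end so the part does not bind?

2.12 mm

ΔT = 201 − 10.4 = 190.6 K.
ΔL = α·L₀·ΔT = 11.3×10⁻⁶ × 984 mm × 190.6 K = 2.12 mm.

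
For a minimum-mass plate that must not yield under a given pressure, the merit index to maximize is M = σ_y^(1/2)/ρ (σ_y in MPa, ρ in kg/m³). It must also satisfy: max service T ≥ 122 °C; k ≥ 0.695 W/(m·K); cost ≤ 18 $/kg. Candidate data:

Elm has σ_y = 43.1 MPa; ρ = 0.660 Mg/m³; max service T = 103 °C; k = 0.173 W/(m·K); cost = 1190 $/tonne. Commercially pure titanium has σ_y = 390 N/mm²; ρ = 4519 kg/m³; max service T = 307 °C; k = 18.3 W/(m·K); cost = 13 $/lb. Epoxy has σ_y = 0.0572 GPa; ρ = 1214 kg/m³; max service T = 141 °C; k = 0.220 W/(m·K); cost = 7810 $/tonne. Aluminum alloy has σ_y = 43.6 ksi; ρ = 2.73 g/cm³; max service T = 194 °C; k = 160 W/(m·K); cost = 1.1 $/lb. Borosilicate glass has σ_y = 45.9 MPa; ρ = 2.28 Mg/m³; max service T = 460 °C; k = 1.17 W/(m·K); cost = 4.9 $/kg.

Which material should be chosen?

aluminum alloy

Screen on constraints: max service T ≥ 122 °C; k ≥ 0.695 W/(m·K); cost ≤ 18 $/kg. Survivors: aluminum alloy, borosilicate glass.
Putting every candidate on a common basis:
  aluminum alloy: σ_y = 300.6 MPa, ρ = 2730 kg/m³
  borosilicate glass: σ_y = 45.90 MPa, ρ = 2280 kg/m³
  aluminum alloy: M = 6.35×10⁻³
  borosilicate glass: M = 2.97×10⁻³
Aluminum alloy ranks first.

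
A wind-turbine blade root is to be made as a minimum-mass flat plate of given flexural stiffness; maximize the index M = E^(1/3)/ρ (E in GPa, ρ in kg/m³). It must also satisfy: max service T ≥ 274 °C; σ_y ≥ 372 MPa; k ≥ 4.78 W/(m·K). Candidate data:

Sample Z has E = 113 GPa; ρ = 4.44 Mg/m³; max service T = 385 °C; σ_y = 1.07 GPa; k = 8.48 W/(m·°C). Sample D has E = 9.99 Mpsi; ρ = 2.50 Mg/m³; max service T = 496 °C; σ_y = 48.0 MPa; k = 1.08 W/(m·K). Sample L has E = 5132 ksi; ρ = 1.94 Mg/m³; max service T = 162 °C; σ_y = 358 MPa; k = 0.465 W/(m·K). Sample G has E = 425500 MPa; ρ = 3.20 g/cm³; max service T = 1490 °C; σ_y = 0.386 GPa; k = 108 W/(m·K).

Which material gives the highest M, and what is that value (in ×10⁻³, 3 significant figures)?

sample G, M = 2.35×10⁻³

Screen on constraints: max service T ≥ 274 °C; σ_y ≥ 372 MPa; k ≥ 4.78 W/(m·K). Survivors: sample Z, sample G.
After converting to SI:
  sample Z: E = 113.0 GPa, ρ = 4440 kg/m³
  sample G: E = 425.5 GPa, ρ = 3200 kg/m³
  sample G: M = 2.35×10⁻³
  sample Z: M = 1.09×10⁻³
Sample G has the largest M.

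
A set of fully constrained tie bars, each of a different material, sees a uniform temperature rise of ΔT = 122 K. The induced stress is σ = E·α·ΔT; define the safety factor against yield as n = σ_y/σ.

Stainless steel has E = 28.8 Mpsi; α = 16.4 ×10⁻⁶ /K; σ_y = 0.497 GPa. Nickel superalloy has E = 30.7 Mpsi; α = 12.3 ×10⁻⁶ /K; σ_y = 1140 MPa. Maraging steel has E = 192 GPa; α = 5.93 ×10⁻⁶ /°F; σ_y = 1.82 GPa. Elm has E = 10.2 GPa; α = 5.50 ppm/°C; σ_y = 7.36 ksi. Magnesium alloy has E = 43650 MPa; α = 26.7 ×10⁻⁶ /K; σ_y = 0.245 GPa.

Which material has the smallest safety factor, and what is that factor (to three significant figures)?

stainless steel, n = 1.25

Per material, after unit conversion:
  stainless steel: E = 198.6, α = 16.4, σ_y = 497.0 → σ = 397 MPa, n = 1.25
  nickel superalloy: E = 211.7, α = 12.3, σ_y = 1140 → σ = 318 MPa, n = 3.59
  maraging steel: E = 192.0, α = 10.7, σ_y = 1820 → σ = 250 MPa, n = 7.28
  elm: E = 10.20, α = 5.50, σ_y = 50.75 → σ = 6.84 MPa, n = 7.41
  magnesium alloy: E = 43.65, α = 26.7, σ_y = 245.0 → σ = 142 MPa, n = 1.72
Stainless steel has the lowest safety factor, n = 1.25.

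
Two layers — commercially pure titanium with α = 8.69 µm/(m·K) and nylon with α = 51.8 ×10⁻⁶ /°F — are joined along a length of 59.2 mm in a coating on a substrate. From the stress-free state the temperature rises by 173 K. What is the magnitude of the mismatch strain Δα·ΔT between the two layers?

0.0146

nylon: α = 51.8×10⁻⁶/°F × 9/5 = 93.2×10⁻⁶/K.
Δα = |8.69 − 93.2|×10⁻⁶/K = 84.5×10⁻⁶/K.
Mismatch strain = Δα·ΔT = 84.5×10⁻⁶ × 173.0 = 0.0146.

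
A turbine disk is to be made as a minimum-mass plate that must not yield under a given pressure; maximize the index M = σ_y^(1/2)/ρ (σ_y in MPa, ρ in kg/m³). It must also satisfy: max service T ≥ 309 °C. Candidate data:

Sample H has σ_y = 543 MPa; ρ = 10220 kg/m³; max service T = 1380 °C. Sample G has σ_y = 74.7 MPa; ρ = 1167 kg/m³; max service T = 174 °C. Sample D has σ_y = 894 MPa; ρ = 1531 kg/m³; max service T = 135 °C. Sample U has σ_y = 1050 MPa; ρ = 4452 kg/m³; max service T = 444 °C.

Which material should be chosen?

sample U

Screen on constraints: max service T ≥ 309 °C. Survivors: sample H, sample U.
Per-candidate index values:
  sample U: M = 7.28×10⁻³
  sample H: M = 2.28×10⁻³
Sample U has the largest M.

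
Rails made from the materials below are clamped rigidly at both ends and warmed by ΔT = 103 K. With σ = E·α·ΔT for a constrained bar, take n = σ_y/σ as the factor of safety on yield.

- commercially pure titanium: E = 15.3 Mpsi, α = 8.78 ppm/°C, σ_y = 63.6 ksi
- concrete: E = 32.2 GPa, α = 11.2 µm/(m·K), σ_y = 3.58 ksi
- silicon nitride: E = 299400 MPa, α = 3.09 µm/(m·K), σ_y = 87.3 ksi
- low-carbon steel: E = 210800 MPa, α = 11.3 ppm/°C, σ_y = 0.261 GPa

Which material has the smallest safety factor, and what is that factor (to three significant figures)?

concrete, n = 0.664

Per material, after unit conversion:
  commercially pure titanium: E = 105.5, α = 8.78, σ_y = 438.5 → σ = 95.4 MPa, n = 4.60
  concrete: E = 32.20, α = 11.2, σ_y = 24.68 → σ = 37.1 MPa, n = 0.664
  silicon nitride: E = 299.4, α = 3.09, σ_y = 601.9 → σ = 95.3 MPa, n = 6.32
  low-carbon steel: E = 210.8, α = 11.3, σ_y = 261.0 → σ = 245 MPa, n = 1.06
The minimum is concrete at n = 0.664.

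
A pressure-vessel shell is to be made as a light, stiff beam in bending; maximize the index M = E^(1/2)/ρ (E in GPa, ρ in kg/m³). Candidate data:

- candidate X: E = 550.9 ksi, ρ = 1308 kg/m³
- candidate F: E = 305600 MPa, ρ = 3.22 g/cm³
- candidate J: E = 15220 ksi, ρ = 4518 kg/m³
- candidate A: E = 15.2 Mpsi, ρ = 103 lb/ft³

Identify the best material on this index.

In SI units:
  candidate X: E = 3.798 GPa, ρ = 1308 kg/m³
  candidate F: E = 305.6 GPa, ρ = 3220 kg/m³
  candidate J: E = 104.9 GPa, ρ = 4518 kg/m³
  candidate A: E = 104.8 GPa, ρ = 1650 kg/m³
  candidate A: M = 6.20×10⁻³
  candidate F: M = 5.43×10⁻³
  candidate J: M = 2.27×10⁻³
  candidate X: M = 1.49×10⁻³
The maximum is for candidate A.

candidate A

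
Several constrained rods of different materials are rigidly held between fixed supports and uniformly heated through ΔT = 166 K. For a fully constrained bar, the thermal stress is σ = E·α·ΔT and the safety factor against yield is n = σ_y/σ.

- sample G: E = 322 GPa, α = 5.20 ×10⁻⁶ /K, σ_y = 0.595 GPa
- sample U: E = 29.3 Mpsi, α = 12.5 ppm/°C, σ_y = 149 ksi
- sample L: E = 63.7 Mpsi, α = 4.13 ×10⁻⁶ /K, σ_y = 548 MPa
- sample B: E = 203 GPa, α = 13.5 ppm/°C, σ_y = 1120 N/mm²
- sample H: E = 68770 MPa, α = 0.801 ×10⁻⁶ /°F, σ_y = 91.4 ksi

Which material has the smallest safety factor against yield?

sample L

Converting E to GPa, α to ×10⁻⁶/K, σ_y to MPa, then σ and n for each:
  sample G: E = 322.0, α = 5.20, σ_y = 595.0 → σ = 278 MPa, n = 2.14
  sample U: E = 202.0, α = 12.5, σ_y = 1027 → σ = 419 MPa, n = 2.45
  sample L: E = 439.2, α = 4.13, σ_y = 548.0 → σ = 301 MPa, n = 1.82
  sample B: E = 203.0, α = 13.5, σ_y = 1120 → σ = 455 MPa, n = 2.46
  sample H: E = 68.77, α = 1.44, σ_y = 630.2 → σ = 16.5 MPa, n = 38.3
Sample L has the lowest safety factor, n = 1.82.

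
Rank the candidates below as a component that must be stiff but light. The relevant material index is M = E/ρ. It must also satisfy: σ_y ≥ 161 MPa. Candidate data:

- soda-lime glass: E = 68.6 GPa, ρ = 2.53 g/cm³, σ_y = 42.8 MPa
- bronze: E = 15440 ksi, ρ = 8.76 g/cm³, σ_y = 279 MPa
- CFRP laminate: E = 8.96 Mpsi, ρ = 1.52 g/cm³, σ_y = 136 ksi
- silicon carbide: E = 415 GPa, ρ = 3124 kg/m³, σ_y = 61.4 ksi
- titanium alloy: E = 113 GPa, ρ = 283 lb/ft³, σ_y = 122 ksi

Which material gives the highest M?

Screen on constraints: σ_y ≥ 161 MPa. Survivors: bronze, CFRP laminate, silicon carbide, titanium alloy.
Normalizing units and computing the index:
  bronze: E = 106.5 GPa, ρ = 8760 kg/m³
  CFRP laminate: E = 61.78 GPa, ρ = 1520 kg/m³
  silicon carbide: E = 415.0 GPa, ρ = 3124 kg/m³
  titanium alloy: E = 113.0 GPa, ρ = 4533 kg/m³
  silicon carbide: M = 133 MN·m/kg
  CFRP laminate: M = 40.6 MN·m/kg
  titanium alloy: M = 24.9 MN·m/kg
  bronze: M = 12.2 MN·m/kg
Silicon carbide has the largest M.

silicon carbide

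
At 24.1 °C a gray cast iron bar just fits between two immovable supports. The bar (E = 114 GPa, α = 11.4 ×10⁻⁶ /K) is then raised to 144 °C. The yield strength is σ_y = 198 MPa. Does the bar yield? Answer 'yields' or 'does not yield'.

ΔT = 119.9 K. Constrained thermal stress σ = E·α·ΔT = 114.0×10³ MPa × 11.4×10⁻⁶ × 119.9 = 156 MPa (compressive).
Compare to σ_y = 198 MPa: σ < σ_y, so it does not yield.

does not yield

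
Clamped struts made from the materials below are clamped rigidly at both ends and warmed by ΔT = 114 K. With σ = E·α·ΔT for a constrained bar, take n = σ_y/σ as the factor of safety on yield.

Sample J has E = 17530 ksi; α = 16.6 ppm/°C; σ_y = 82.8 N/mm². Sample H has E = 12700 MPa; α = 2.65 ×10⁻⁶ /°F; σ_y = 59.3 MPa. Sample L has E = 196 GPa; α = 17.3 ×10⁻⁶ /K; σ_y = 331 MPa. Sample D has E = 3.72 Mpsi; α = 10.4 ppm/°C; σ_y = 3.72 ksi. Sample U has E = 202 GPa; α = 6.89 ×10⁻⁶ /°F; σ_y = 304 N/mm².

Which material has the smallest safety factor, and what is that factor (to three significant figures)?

sample J, n = 0.362

In consistent units (E in GPa, α in ×10⁻⁶/K, σ_y in MPa):
  sample J: E = 120.9, α = 16.6, σ_y = 82.80 → σ = 229 MPa, n = 0.362
  sample H: E = 12.70, α = 4.77, σ_y = 59.30 → σ = 6.91 MPa, n = 8.59
  sample L: E = 196.0, α = 17.3, σ_y = 331.0 → σ = 387 MPa, n = 0.856
  sample D: E = 25.65, α = 10.4, σ_y = 25.65 → σ = 30.4 MPa, n = 0.843
  sample U: E = 202.0, α = 12.4, σ_y = 304.0 → σ = 286 MPa, n = 1.06
Sample J has the lowest safety factor, n = 0.362.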